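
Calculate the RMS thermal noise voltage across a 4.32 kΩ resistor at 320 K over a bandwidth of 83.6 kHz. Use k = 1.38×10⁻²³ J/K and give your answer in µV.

2.53 µV

V_n = √(4kTRB)
4kTRB = 4 × 1.38×10⁻²³ × 320 × 4.32×10³ × 8.36×10⁴ = 6.38×10⁻¹² V²
V_n = √(6.38×10⁻¹²) = 2.53×10⁻⁶ V = 2.53 µV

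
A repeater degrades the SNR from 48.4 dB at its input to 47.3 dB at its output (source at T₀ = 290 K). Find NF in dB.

NF (dB) = SNR_in(dB) − SNR_out(dB) when the source is at T₀
NF = 48.4 − 47.3 = 1.1 dB

1.1 dB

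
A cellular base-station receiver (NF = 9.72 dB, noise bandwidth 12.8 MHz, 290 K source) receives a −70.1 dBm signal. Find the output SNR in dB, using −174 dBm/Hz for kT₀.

Noise floor: N = −174 + 10 log₁₀(B) + NF
10 log₁₀(1.28×10⁷) = 71.07 dB
N = −174 + 71.07 + 9.72 = −93.21 dBm
SNR = P_sig − N = −70.1 − (−93.21) = 23.11 dB → 23.1 dB

23.1 dB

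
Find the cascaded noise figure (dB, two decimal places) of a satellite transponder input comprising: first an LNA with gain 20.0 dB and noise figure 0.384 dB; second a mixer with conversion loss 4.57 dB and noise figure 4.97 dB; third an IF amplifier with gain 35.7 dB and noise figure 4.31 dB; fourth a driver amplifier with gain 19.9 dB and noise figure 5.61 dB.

0.65 dB

Convert to linear (a loss of L dB is a gain of −L dB): F_i = 10^(NF_i/10), G_i = 10^(G_i,dB/10)
  Stage 1: F_1 = 10^(0.384/10) = 1.092, G_1 = 10^(20.0/10) = 100.0
  Stage 2: F_2 = 10^(4.97/10) = 3.141, G_2 = 10^(−4.57/10) = 0.3491
  Stage 3: F_3 = 10^(4.31/10) = 2.698, G_3 = 10^(35.7/10) = 3715
  Stage 4: F_4 = 10^(5.61/10) = 3.639, G_4 = 10^(19.9/10) = 97.72
Friis cascade:
  F = 1.092 + (3.141 − 1)/100.0 + (2.698 − 1)/34.91 + (3.639 − 1)/1.297×10⁵ = 1.162
NF = 10 log₁₀(1.162) = 0.65 dB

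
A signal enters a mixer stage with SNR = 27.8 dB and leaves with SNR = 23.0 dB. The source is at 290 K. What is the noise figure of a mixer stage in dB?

4.8 dB

NF (dB) = SNR_in(dB) − SNR_out(dB) when the source is at T₀
NF = 27.8 − 23.0 = 4.8 dB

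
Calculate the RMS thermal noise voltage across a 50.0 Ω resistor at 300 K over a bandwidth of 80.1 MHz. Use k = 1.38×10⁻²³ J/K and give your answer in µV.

V_n = √(4kTRB)
4kTRB = 4 × 1.38×10⁻²³ × 300 × 5.00×10¹ × 8.01×10⁷ = 6.63×10⁻¹¹ V²
V_n = √(6.63×10⁻¹¹) = 8.14×10⁻⁶ V = 8.14 µV

8.14 µV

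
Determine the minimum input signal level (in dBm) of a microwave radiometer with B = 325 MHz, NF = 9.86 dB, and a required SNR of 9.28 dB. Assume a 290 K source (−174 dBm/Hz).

−69.7 dBm

Sensitivity = −174 + 10 log₁₀(B) + NF + SNR_min
= −174 + 85.12 + 9.86 + 9.28
= −69.74 dBm → −69.7 dBm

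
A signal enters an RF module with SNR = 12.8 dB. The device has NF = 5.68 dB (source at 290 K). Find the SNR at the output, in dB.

By definition F = SNR_in/SNR_out, so in dB: SNR_out = SNR_in − NF
SNR_out = 12.8 − 5.68 = 7.12 dB

7.12 dB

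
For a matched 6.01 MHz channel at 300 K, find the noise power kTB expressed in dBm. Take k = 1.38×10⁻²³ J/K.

−106.0 dBm

P_n = kTB = 1.38×10⁻²³ × 300 × 6.01×10⁶ = 2.49×10⁻¹⁴ W
In dBm: 10 log₁₀(2.49×10⁻¹⁴ / 10⁻³) = −106.0 dBm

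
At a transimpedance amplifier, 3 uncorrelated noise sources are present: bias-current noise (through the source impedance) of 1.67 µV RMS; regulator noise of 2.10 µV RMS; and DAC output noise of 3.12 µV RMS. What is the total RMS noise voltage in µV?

4.12 µV

Uncorrelated sources add in power (mean-square): V_tot = √(ΣV_i²)
V_tot = √[(1.67×10⁻⁶)² + (2.10×10⁻⁶)² + (3.12×10⁻⁶)²] = 4.12×10⁻⁶ V = 4.12 µV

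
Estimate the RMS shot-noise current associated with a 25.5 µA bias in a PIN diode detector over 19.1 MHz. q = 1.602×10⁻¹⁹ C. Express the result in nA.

12.5 nA

I_n = √(2qI·B)
2qI·B = 2 × 1.602×10⁻¹⁹ × 2.55×10⁻⁵ × 1.91×10⁷ = 1.56×10⁻¹⁶ A²
I_n = √(1.56×10⁻¹⁶) = 1.25×10⁻⁸ A = 12.5 nA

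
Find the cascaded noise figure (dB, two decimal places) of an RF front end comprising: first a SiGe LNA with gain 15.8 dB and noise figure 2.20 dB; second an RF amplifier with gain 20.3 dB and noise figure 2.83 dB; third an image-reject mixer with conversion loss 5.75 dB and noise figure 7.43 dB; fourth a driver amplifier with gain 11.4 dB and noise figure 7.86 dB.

Convert to linear (a loss of L dB is a gain of −L dB): F_i = 10^(NF_i/10), G_i = 10^(G_i,dB/10)
  Stage 1: F_1 = 10^(2.20/10) = 1.660, G_1 = 10^(15.8/10) = 38.02
  Stage 2: F_2 = 10^(2.83/10) = 1.919, G_2 = 10^(20.3/10) = 107.2
  Stage 3: F_3 = 10^(7.43/10) = 5.534, G_3 = 10^(−5.75/10) = 0.2661
  Stage 4: F_4 = 10^(7.86/10) = 6.109, G_4 = 10^(11.4/10) = 13.80
Friis cascade:
  F = 1.660 + (1.919 − 1)/38.02 + (5.534 − 1)/4074 + (6.109 − 1)/1084 = 1.690
NF = 10 log₁₀(1.690) = 2.28 dB

2.28 dB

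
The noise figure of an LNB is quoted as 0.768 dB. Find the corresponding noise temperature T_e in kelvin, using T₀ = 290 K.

F = 10^(0.768/10) = 1.19344
T_e = (F − 1)·T₀ = (1.19344 − 1) × 290 = 56.1 K

56.1 K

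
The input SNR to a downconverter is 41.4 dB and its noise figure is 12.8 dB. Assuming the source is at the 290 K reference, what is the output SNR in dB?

By definition F = SNR_in/SNR_out, so in dB: SNR_out = SNR_in − NF
SNR_out = 41.4 − 12.8 = 28.6 dB

28.6 dB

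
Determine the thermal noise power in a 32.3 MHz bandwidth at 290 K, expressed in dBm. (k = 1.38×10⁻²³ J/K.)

P_n = kTB = 1.38×10⁻²³ × 290 × 3.23×10⁷ = 1.29×10⁻¹³ W
In dBm: 10 log₁₀(1.29×10⁻¹³ / 10⁻³) = −98.9 dBm

−98.9 dBm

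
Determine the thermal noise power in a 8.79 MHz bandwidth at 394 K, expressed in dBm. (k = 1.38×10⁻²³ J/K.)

−103.2 dBm

P_n = kTB = 1.38×10⁻²³ × 394 × 8.79×10⁶ = 4.78×10⁻¹⁴ W
In dBm: 10 log₁₀(4.78×10⁻¹⁴ / 10⁻³) = −103.2 dBm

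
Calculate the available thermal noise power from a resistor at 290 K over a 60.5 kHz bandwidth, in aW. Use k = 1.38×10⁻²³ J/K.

P_n = kTB = 1.38×10⁻²³ × 290 × 6.05×10⁴ = 2.42×10⁻¹⁶ W = 242 aW

242 aW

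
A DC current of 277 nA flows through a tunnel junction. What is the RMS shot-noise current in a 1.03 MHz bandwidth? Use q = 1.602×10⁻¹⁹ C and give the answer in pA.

I_n = √(2qI·B)
2qI·B = 2 × 1.602×10⁻¹⁹ × 2.77×10⁻⁷ × 1.03×10⁶ = 9.14×10⁻²⁰ A²
I_n = √(9.14×10⁻²⁰) = 3.02×10⁻¹⁰ A = 302 pA

302 pA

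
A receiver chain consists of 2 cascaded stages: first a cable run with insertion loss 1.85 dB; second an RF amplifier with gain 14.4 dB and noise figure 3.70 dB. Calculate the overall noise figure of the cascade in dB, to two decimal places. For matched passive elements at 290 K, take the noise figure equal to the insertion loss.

Convert to linear (a loss of L dB is a gain of −L dB): F_i = 10^(NF_i/10), G_i = 10^(G_i,dB/10)
  Stage 1: F_1 = 10^(1.85/10) = 1.531, G_1 = 10^(−1.85/10) = 0.6531
  Stage 2: F_2 = 10^(3.70/10) = 2.344, G_2 = 10^(14.4/10) = 27.54
Friis cascade:
  F = 1.531 + (2.344 − 1)/0.6531 = 3.589
NF = 10 log₁₀(3.589) = 5.55 dB

5.55 dB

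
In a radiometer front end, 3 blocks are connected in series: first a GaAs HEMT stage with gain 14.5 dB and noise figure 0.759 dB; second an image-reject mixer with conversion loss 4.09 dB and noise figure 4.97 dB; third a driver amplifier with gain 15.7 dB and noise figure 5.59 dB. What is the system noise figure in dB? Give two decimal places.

Convert to linear (a loss of L dB is a gain of −L dB): F_i = 10^(NF_i/10), G_i = 10^(G_i,dB/10)
  Stage 1: F_1 = 10^(0.759/10) = 1.191, G_1 = 10^(14.5/10) = 28.18
  Stage 2: F_2 = 10^(4.97/10) = 3.141, G_2 = 10^(−4.09/10) = 0.3899
  Stage 3: F_3 = 10^(5.59/10) = 3.622, G_3 = 10^(15.7/10) = 37.15
Friis cascade:
  F = 1.191 + (3.141 − 1)/28.18 + (3.622 − 1)/10.99 = 1.506
NF = 10 log₁₀(1.506) = 1.78 dB

1.78 dB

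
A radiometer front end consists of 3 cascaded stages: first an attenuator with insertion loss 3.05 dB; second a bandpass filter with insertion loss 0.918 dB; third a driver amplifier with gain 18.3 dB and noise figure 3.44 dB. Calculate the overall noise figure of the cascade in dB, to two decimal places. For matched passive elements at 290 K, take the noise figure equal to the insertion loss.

7.41 dB

Convert to linear (a loss of L dB is a gain of −L dB): F_i = 10^(NF_i/10), G_i = 10^(G_i,dB/10)
  Stage 1: F_1 = 10^(3.05/10) = 2.018, G_1 = 10^(−3.05/10) = 0.4955
  Stage 2: F_2 = 10^(0.918/10) = 1.235, G_2 = 10^(−0.918/10) = 0.8095
  Stage 3: F_3 = 10^(3.44/10) = 2.208, G_3 = 10^(18.3/10) = 67.61
Friis cascade:
  F = 2.018 + (1.235 − 1)/0.4955 + (2.208 − 1)/0.4011 = 5.506
NF = 10 log₁₀(5.506) = 7.41 dB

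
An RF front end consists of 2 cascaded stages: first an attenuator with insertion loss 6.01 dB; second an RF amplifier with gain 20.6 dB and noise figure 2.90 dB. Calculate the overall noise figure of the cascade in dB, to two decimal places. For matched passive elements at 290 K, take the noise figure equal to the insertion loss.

8.91 dB

Convert to linear (a loss of L dB is a gain of −L dB): F_i = 10^(NF_i/10), G_i = 10^(G_i,dB/10)
  Stage 1: F_1 = 10^(6.01/10) = 3.990, G_1 = 10^(−6.01/10) = 0.2506
  Stage 2: F_2 = 10^(2.90/10) = 1.950, G_2 = 10^(20.6/10) = 114.8
Friis cascade:
  F = 3.990 + (1.950 − 1)/0.2506 = 7.780
NF = 10 log₁₀(7.780) = 8.91 dB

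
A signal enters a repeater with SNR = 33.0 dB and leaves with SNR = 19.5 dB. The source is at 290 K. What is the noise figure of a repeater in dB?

13.5 dB

NF (dB) = SNR_in(dB) − SNR_out(dB) when the source is at T₀
NF = 33.0 − 19.5 = 13.5 dB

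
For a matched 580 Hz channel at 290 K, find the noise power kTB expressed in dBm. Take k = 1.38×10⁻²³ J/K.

P_n = kTB = 1.38×10⁻²³ × 290 × 5.80×10² = 2.32×10⁻¹⁸ W
In dBm: 10 log₁₀(2.32×10⁻¹⁸ / 10⁻³) = −146.3 dBm

−146.3 dBm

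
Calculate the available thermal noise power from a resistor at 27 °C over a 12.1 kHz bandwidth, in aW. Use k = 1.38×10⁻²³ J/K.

50.1 aW

T = 27 °C + 273.15 = 300.15 K
P_n = kTB = 1.38×10⁻²³ × 300.15 × 1.21×10⁴ = 5.01×10⁻¹⁷ W = 50.1 aW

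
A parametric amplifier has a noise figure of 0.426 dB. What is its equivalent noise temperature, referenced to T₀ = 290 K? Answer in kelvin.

F = 10^(0.426/10) = 1.10306
T_e = (F − 1)·T₀ = (1.10306 − 1) × 290 = 29.9 K

29.9 K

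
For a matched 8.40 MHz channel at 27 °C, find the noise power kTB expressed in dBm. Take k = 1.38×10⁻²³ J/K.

T = 27 °C + 273.15 = 300.15 K
P_n = kTB = 1.38×10⁻²³ × 300.15 × 8.40×10⁶ = 3.48×10⁻¹⁴ W
In dBm: 10 log₁₀(3.48×10⁻¹⁴ / 10⁻³) = −104.6 dBm

−104.6 dBm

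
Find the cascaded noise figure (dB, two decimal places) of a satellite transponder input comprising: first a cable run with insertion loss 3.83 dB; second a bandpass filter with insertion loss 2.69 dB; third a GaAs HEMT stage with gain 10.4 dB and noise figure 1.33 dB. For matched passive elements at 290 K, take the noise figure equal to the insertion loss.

7.85 dB

Convert to linear (a loss of L dB is a gain of −L dB): F_i = 10^(NF_i/10), G_i = 10^(G_i,dB/10)
  Stage 1: F_1 = 10^(3.83/10) = 2.415, G_1 = 10^(−3.83/10) = 0.4140
  Stage 2: F_2 = 10^(2.69/10) = 1.858, G_2 = 10^(−2.69/10) = 0.5383
  Stage 3: F_3 = 10^(1.33/10) = 1.358, G_3 = 10^(10.4/10) = 10.96
Friis cascade:
  F = 2.415 + (1.858 − 1)/0.4140 + (1.358 − 1)/0.2228 = 6.095
NF = 10 log₁₀(6.095) = 7.85 dB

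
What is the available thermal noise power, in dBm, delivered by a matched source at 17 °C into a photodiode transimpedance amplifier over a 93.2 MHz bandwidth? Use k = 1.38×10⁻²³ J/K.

−94.3 dBm

T = 17 °C + 273.15 = 290.15 K
P_n = kTB = 1.38×10⁻²³ × 290.15 × 9.32×10⁷ = 3.73×10⁻¹³ W
In dBm: 10 log₁₀(3.73×10⁻¹³ / 10⁻³) = −94.3 dBm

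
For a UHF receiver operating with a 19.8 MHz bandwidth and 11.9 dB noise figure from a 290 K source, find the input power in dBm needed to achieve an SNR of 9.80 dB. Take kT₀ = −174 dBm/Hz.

−79.3 dBm

Sensitivity = −174 + 10 log₁₀(B) + NF + SNR_min
= −174 + 72.97 + 11.9 + 9.80
= −79.33 dBm → −79.3 dBm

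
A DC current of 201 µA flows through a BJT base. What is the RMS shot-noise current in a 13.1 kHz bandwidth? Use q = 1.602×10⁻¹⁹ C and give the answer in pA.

919 pA

I_n = √(2qI·B)
2qI·B = 2 × 1.602×10⁻¹⁹ × 2.01×10⁻⁴ × 1.31×10⁴ = 8.44×10⁻¹⁹ A²
I_n = √(8.44×10⁻¹⁹) = 9.19×10⁻¹⁰ A = 919 pA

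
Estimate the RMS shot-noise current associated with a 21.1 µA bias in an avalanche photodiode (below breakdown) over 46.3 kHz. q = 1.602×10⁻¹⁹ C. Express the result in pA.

I_n = √(2qI·B)
2qI·B = 2 × 1.602×10⁻¹⁹ × 2.11×10⁻⁵ × 4.63×10⁴ = 3.13×10⁻¹⁹ A²
I_n = √(3.13×10⁻¹⁹) = 5.59×10⁻¹⁰ A = 559 pA

559 pA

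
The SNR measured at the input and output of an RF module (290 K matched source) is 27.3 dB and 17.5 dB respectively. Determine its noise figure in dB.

NF (dB) = SNR_in(dB) − SNR_out(dB) when the source is at T₀
NF = 27.3 − 17.5 = 9.8 dB

9.8 dB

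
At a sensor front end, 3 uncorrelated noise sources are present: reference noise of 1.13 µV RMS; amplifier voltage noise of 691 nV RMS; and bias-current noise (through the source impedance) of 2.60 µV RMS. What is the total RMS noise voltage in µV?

Uncorrelated sources add in power (mean-square): V_tot = √(ΣV_i²)
V_tot = √[(1.13×10⁻⁶)² + (6.91×10⁻⁷)² + (2.60×10⁻⁶)²] = 2.92×10⁻⁶ V = 2.92 µV

2.92 µV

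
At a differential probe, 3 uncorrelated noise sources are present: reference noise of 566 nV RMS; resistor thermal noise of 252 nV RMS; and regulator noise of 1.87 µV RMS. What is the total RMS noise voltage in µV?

Uncorrelated sources add in power (mean-square): V_tot = √(ΣV_i²)
V_tot = √[(5.66×10⁻⁷)² + (2.52×10⁻⁷)² + (1.87×10⁻⁶)²] = 1.97×10⁻⁶ V = 1.97 µV

1.97 µV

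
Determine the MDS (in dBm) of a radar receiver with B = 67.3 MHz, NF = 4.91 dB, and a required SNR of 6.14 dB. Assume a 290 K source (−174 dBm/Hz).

Sensitivity = −174 + 10 log₁₀(B) + NF + SNR_min
= −174 + 78.28 + 4.91 + 6.14
= −84.67 dBm → −84.7 dBm

−84.7 dBm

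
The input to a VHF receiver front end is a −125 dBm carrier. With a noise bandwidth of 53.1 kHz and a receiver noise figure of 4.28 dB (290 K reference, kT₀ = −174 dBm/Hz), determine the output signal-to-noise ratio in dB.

Noise floor: N = −174 + 10 log₁₀(B) + NF
10 log₁₀(5.31×10⁴) = 47.25 dB
N = −174 + 47.25 + 4.28 = −122.47 dBm
SNR = P_sig − N = −125 − (−122.47) = −2.53 dB → −2.5 dB

−2.5 dB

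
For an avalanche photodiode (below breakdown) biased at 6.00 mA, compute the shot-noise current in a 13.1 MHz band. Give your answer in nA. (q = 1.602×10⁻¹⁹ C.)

159 nA

I_n = √(2qI·B)
2qI·B = 2 × 1.602×10⁻¹⁹ × 6.00×10⁻³ × 1.31×10⁷ = 2.52×10⁻¹⁴ A²
I_n = √(2.52×10⁻¹⁴) = 1.59×10⁻⁷ A = 159 nA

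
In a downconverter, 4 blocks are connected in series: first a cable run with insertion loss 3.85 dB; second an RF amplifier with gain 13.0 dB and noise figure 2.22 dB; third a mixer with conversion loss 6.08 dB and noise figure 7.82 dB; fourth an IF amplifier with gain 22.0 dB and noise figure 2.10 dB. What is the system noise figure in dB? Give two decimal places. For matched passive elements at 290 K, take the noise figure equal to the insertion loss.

Convert to linear (a loss of L dB is a gain of −L dB): F_i = 10^(NF_i/10), G_i = 10^(G_i,dB/10)
  Stage 1: F_1 = 10^(3.85/10) = 2.427, G_1 = 10^(−3.85/10) = 0.4121
  Stage 2: F_2 = 10^(2.22/10) = 1.667, G_2 = 10^(13.0/10) = 19.95
  Stage 3: F_3 = 10^(7.82/10) = 6.053, G_3 = 10^(−6.08/10) = 0.2466
  Stage 4: F_4 = 10^(2.10/10) = 1.622, G_4 = 10^(22.0/10) = 158.5
Friis cascade:
  F = 2.427 + (1.667 − 1)/0.4121 + (6.053 − 1)/8.222 + (1.622 − 1)/2.028 = 4.967
NF = 10 log₁₀(4.967) = 6.96 dB

6.96 dB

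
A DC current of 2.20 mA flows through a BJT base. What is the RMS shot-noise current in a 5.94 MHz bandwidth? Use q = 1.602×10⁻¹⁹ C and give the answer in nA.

I_n = √(2qI·B)
2qI·B = 2 × 1.602×10⁻¹⁹ × 2.20×10⁻³ × 5.94×10⁶ = 4.19×10⁻¹⁵ A²
I_n = √(4.19×10⁻¹⁵) = 6.47×10⁻⁸ A = 64.7 nA

64.7 nA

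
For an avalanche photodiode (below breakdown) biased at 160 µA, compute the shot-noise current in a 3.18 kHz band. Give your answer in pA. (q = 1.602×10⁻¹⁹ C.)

I_n = √(2qI·B)
2qI·B = 2 × 1.602×10⁻¹⁹ × 1.60×10⁻⁴ × 3.18×10³ = 1.63×10⁻¹⁹ A²
I_n = √(1.63×10⁻¹⁹) = 4.04×10⁻¹⁰ A = 404 pA

404 pA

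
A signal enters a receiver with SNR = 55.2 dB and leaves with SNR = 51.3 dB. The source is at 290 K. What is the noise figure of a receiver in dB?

NF (dB) = SNR_in(dB) − SNR_out(dB) when the source is at T₀
NF = 55.2 − 51.3 = 3.9 dB

3.9 dB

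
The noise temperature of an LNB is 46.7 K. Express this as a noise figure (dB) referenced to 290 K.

0.648 dB

F = 1 + T_e/T₀ = 1 + 46.7/290 = 1.16103
NF = 10 log₁₀(1.16103) = 0.648 dB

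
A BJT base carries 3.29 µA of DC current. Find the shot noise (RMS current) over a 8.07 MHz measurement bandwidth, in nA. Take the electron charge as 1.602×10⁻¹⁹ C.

I_n = √(2qI·B)
2qI·B = 2 × 1.602×10⁻¹⁹ × 3.29×10⁻⁶ × 8.07×10⁶ = 8.51×10⁻¹⁸ A²
I_n = √(8.51×10⁻¹⁸) = 2.92×10⁻⁹ A = 2.92 nA

2.92 nA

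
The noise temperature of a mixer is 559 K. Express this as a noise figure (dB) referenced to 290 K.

F = 1 + T_e/T₀ = 1 + 559/290 = 2.92759
NF = 10 log₁₀(2.92759) = 4.67 dB

4.67 dB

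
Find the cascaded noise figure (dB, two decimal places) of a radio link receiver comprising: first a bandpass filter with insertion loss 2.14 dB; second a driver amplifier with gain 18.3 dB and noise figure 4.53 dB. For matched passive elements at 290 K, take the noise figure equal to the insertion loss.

6.67 dB

Convert to linear (a loss of L dB is a gain of −L dB): F_i = 10^(NF_i/10), G_i = 10^(G_i,dB/10)
  Stage 1: F_1 = 10^(2.14/10) = 1.637, G_1 = 10^(−2.14/10) = 0.6109
  Stage 2: F_2 = 10^(4.53/10) = 2.838, G_2 = 10^(18.3/10) = 67.61
Friis cascade:
  F = 1.637 + (2.838 − 1)/0.6109 = 4.645
NF = 10 log₁₀(4.645) = 6.67 dB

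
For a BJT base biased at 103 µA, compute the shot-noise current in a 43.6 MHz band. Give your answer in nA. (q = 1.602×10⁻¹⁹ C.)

I_n = √(2qI·B)
2qI·B = 2 × 1.602×10⁻¹⁹ × 1.03×10⁻⁴ × 4.36×10⁷ = 1.44×10⁻¹⁵ A²
I_n = √(1.44×10⁻¹⁵) = 3.79×10⁻⁸ A = 37.9 nA

37.9 nA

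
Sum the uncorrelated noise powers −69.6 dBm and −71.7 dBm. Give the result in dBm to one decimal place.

Convert to linear, add, convert back:
P₁ = 1.10×10⁻¹⁰ W, P₂ = 6.76×10⁻¹¹ W
P_tot = 1.77×10⁻¹⁰ W → 10 log₁₀(P_tot / 10⁻³) = −67.5 dBm

−67.5 dBm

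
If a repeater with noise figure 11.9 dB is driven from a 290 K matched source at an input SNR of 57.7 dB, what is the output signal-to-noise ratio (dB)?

By definition F = SNR_in/SNR_out, so in dB: SNR_out = SNR_in − NF
SNR_out = 57.7 − 11.9 = 45.8 dB

45.8 dB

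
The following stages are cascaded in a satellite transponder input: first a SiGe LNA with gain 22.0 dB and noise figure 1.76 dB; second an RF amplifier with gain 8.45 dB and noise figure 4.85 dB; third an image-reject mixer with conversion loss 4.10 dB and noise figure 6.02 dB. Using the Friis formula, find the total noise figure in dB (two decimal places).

1.81 dB

Convert to linear (a loss of L dB is a gain of −L dB): F_i = 10^(NF_i/10), G_i = 10^(G_i,dB/10)
  Stage 1: F_1 = 10^(1.76/10) = 1.500, G_1 = 10^(22.0/10) = 158.5
  Stage 2: F_2 = 10^(4.85/10) = 3.055, G_2 = 10^(8.45/10) = 6.998
  Stage 3: F_3 = 10^(6.02/10) = 3.999, G_3 = 10^(−4.10/10) = 0.3890
Friis cascade:
  F = 1.500 + (3.055 − 1)/158.5 + (3.999 − 1)/1109 = 1.515
NF = 10 log₁₀(1.515) = 1.81 dB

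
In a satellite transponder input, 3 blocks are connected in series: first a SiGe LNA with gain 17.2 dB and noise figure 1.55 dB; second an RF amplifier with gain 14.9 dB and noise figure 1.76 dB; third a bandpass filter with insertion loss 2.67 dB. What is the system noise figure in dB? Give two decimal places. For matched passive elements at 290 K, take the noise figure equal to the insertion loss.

1.58 dB

Convert to linear (a loss of L dB is a gain of −L dB): F_i = 10^(NF_i/10), G_i = 10^(G_i,dB/10)
  Stage 1: F_1 = 10^(1.55/10) = 1.429, G_1 = 10^(17.2/10) = 52.48
  Stage 2: F_2 = 10^(1.76/10) = 1.500, G_2 = 10^(14.9/10) = 30.90
  Stage 3: F_3 = 10^(2.67/10) = 1.849, G_3 = 10^(−2.67/10) = 0.5408
Friis cascade:
  F = 1.429 + (1.500 − 1)/52.48 + (1.849 − 1)/1622 = 1.439
NF = 10 log₁₀(1.439) = 1.58 dB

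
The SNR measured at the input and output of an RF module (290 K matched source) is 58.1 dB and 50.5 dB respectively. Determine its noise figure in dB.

7.6 dB

NF (dB) = SNR_in(dB) − SNR_out(dB) when the source is at T₀
NF = 58.1 − 50.5 = 7.6 dB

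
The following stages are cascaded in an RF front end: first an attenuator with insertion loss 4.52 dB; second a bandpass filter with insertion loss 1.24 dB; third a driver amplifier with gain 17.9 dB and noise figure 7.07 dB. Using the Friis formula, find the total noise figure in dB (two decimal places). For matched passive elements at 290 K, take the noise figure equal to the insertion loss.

Convert to linear (a loss of L dB is a gain of −L dB): F_i = 10^(NF_i/10), G_i = 10^(G_i,dB/10)
  Stage 1: F_1 = 10^(4.52/10) = 2.831, G_1 = 10^(−4.52/10) = 0.3532
  Stage 2: F_2 = 10^(1.24/10) = 1.330, G_2 = 10^(−1.24/10) = 0.7516
  Stage 3: F_3 = 10^(7.07/10) = 5.093, G_3 = 10^(17.9/10) = 61.66
Friis cascade:
  F = 2.831 + (1.330 − 1)/0.3532 + (5.093 − 1)/0.2655 = 19.19
NF = 10 log₁₀(19.19) = 12.83 dB

12.83 dB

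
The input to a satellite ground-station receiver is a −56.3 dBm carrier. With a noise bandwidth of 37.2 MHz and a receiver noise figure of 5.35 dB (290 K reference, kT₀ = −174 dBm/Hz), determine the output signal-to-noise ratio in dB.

Noise floor: N = −174 + 10 log₁₀(B) + NF
10 log₁₀(3.72×10⁷) = 75.71 dB
N = −174 + 75.71 + 5.35 = −92.94 dBm
SNR = P_sig − N = −56.3 − (−92.94) = 36.64 dB → 36.6 dB

36.6 dB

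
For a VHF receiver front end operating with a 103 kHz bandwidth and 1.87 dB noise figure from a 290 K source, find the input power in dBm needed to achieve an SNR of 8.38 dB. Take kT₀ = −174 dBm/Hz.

Sensitivity = −174 + 10 log₁₀(B) + NF + SNR_min
= −174 + 50.13 + 1.87 + 8.38
= −113.62 dBm → −113.6 dBm

−113.6 dBm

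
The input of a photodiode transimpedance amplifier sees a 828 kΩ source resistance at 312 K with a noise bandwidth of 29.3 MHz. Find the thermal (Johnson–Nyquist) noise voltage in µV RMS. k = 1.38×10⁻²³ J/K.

646 µV

V_n = √(4kTRB)
4kTRB = 4 × 1.38×10⁻²³ × 312 × 8.28×10⁵ × 2.93×10⁷ = 4.18×10⁻⁷ V²
V_n = √(4.18×10⁻⁷) = 6.46×10⁻⁴ V = 646 µV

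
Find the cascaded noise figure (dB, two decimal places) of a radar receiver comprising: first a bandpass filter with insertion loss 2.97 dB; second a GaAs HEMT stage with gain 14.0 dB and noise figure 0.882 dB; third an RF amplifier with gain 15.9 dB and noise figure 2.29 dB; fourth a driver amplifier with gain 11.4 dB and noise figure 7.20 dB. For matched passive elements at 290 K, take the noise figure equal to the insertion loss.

3.96 dB

Convert to linear (a loss of L dB is a gain of −L dB): F_i = 10^(NF_i/10), G_i = 10^(G_i,dB/10)
  Stage 1: F_1 = 10^(2.97/10) = 1.982, G_1 = 10^(−2.97/10) = 0.5047
  Stage 2: F_2 = 10^(0.882/10) = 1.225, G_2 = 10^(14.0/10) = 25.12
  Stage 3: F_3 = 10^(2.29/10) = 1.694, G_3 = 10^(15.9/10) = 38.90
  Stage 4: F_4 = 10^(7.20/10) = 5.248, G_4 = 10^(11.4/10) = 13.80
Friis cascade:
  F = 1.982 + (1.225 − 1)/0.5047 + (1.694 − 1)/12.68 + (5.248 − 1)/493.2 = 2.491
NF = 10 log₁₀(2.491) = 3.96 dB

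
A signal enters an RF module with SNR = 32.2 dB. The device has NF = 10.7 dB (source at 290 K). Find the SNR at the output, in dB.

21.5 dB

By definition F = SNR_in/SNR_out, so in dB: SNR_out = SNR_in − NF
SNR_out = 32.2 − 10.7 = 21.5 dB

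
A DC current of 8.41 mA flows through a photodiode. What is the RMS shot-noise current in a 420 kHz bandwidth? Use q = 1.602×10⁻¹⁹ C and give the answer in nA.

33.6 nA

I_n = √(2qI·B)
2qI·B = 2 × 1.602×10⁻¹⁹ × 8.41×10⁻³ × 4.20×10⁵ = 1.13×10⁻¹⁵ A²
I_n = √(1.13×10⁻¹⁵) = 3.36×10⁻⁸ A = 33.6 nA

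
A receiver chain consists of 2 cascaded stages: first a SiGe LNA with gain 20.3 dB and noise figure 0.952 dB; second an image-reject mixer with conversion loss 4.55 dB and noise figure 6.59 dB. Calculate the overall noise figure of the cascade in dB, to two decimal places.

1.07 dB

Convert to linear (a loss of L dB is a gain of −L dB): F_i = 10^(NF_i/10), G_i = 10^(G_i,dB/10)
  Stage 1: F_1 = 10^(0.952/10) = 1.245, G_1 = 10^(20.3/10) = 107.2
  Stage 2: F_2 = 10^(6.59/10) = 4.560, G_2 = 10^(−4.55/10) = 0.3508
Friis cascade:
  F = 1.245 + (4.560 − 1)/107.2 = 1.278
NF = 10 log₁₀(1.278) = 1.07 dB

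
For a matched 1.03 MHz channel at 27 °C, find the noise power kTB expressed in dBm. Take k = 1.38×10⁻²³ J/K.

T = 27 °C + 273.15 = 300.15 K
P_n = kTB = 1.38×10⁻²³ × 300.15 × 1.03×10⁶ = 4.27×10⁻¹⁵ W
In dBm: 10 log₁₀(4.27×10⁻¹⁵ / 10⁻³) = −113.7 dBm

−113.7 dBm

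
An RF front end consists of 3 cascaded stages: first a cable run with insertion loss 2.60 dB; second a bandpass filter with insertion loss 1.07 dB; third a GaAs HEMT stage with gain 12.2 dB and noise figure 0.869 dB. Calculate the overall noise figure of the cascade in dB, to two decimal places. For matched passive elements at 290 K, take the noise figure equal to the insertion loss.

Convert to linear (a loss of L dB is a gain of −L dB): F_i = 10^(NF_i/10), G_i = 10^(G_i,dB/10)
  Stage 1: F_1 = 10^(2.60/10) = 1.820, G_1 = 10^(−2.60/10) = 0.5495
  Stage 2: F_2 = 10^(1.07/10) = 1.279, G_2 = 10^(−1.07/10) = 0.7816
  Stage 3: F_3 = 10^(0.869/10) = 1.222, G_3 = 10^(12.2/10) = 16.60
Friis cascade:
  F = 1.820 + (1.279 − 1)/0.5495 + (1.222 − 1)/0.4295 = 2.844
NF = 10 log₁₀(2.844) = 4.54 dB

4.54 dB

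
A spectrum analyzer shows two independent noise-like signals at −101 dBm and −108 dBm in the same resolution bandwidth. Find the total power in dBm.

Convert to linear, add, convert back:
P₁ = 7.94×10⁻¹⁴ W, P₂ = 1.58×10⁻¹⁴ W
P_tot = 9.53×10⁻¹⁴ W → 10 log₁₀(P_tot / 10⁻³) = −100.2 dBm

−100.2 dBm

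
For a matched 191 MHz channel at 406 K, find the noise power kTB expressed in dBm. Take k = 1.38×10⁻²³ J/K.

−89.7 dBm

P_n = kTB = 1.38×10⁻²³ × 406 × 1.91×10⁸ = 1.07×10⁻¹² W
In dBm: 10 log₁₀(1.07×10⁻¹² / 10⁻³) = −89.7 dBm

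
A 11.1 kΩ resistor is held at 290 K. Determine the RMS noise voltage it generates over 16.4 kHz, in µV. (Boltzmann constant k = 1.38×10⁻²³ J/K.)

1.71 µV

V_n = √(4kTRB)
4kTRB = 4 × 1.38×10⁻²³ × 290 × 1.11×10⁴ × 1.64×10⁴ = 2.91×10⁻¹² V²
V_n = √(2.91×10⁻¹²) = 1.71×10⁻⁶ V = 1.71 µV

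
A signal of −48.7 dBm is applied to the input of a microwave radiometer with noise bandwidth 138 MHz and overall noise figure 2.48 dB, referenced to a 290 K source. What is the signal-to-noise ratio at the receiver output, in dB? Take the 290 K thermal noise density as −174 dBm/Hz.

41.4 dB

Noise floor: N = −174 + 10 log₁₀(B) + NF
10 log₁₀(1.38×10⁸) = 81.4 dB
N = −174 + 81.4 + 2.48 = −90.12 dBm
SNR = P_sig − N = −48.7 − (−90.12) = 41.42 dB → 41.4 dB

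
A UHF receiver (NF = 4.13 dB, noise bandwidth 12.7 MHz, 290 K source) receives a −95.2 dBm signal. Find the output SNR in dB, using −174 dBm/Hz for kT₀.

Noise floor: N = −174 + 10 log₁₀(B) + NF
10 log₁₀(1.27×10⁷) = 71.04 dB
N = −174 + 71.04 + 4.13 = −98.83 dBm
SNR = P_sig − N = −95.2 − (−98.83) = 3.63 dB → 3.6 dB

3.6 dB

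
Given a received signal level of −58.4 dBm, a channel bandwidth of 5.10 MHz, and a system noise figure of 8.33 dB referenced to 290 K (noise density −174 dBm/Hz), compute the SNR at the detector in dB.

40.2 dB

Noise floor: N = −174 + 10 log₁₀(B) + NF
10 log₁₀(5.10×10⁶) = 67.08 dB
N = −174 + 67.08 + 8.33 = −98.59 dBm
SNR = P_sig − N = −58.4 − (−98.59) = 40.19 dB → 40.2 dB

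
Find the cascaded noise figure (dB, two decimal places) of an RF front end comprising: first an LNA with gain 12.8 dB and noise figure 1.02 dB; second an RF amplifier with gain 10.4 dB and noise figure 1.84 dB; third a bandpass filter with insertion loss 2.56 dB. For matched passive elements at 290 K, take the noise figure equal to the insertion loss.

Convert to linear (a loss of L dB is a gain of −L dB): F_i = 10^(NF_i/10), G_i = 10^(G_i,dB/10)
  Stage 1: F_1 = 10^(1.02/10) = 1.265, G_1 = 10^(12.8/10) = 19.05
  Stage 2: F_2 = 10^(1.84/10) = 1.528, G_2 = 10^(10.4/10) = 10.96
  Stage 3: F_3 = 10^(2.56/10) = 1.803, G_3 = 10^(−2.56/10) = 0.5546
Friis cascade:
  F = 1.265 + (1.528 − 1)/19.05 + (1.803 − 1)/208.9 = 1.296
NF = 10 log₁₀(1.296) = 1.13 dB

1.13 dB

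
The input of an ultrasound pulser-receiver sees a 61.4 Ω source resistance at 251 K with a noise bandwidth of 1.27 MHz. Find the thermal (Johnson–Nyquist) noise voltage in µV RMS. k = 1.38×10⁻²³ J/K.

V_n = √(4kTRB)
4kTRB = 4 × 1.38×10⁻²³ × 251 × 6.14×10¹ × 1.27×10⁶ = 1.08×10⁻¹² V²
V_n = √(1.08×10⁻¹²) = 1.04×10⁻⁶ V = 1.04 µV

1.04 µV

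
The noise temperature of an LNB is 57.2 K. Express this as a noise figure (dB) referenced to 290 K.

F = 1 + T_e/T₀ = 1 + 57.2/290 = 1.19724
NF = 10 log₁₀(1.19724) = 0.782 dB

0.782 dB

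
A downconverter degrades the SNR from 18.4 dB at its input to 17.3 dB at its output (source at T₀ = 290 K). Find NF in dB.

1.1 dB

NF (dB) = SNR_in(dB) − SNR_out(dB) when the source is at T₀
NF = 18.4 − 17.3 = 1.1 dB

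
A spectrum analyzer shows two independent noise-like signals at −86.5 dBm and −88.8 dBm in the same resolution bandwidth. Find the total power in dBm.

Convert to linear, add, convert back:
P₁ = 2.24×10⁻¹² W, P₂ = 1.32×10⁻¹² W
P_tot = 3.56×10⁻¹² W → 10 log₁₀(P_tot / 10⁻³) = −84.5 dBm

−84.5 dBm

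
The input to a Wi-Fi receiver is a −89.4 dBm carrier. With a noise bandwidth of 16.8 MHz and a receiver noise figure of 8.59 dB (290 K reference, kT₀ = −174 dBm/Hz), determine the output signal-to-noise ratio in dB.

3.8 dB

Noise floor: N = −174 + 10 log₁₀(B) + NF
10 log₁₀(1.68×10⁷) = 72.25 dB
N = −174 + 72.25 + 8.59 = −93.16 dBm
SNR = P_sig − N = −89.4 − (−93.16) = 3.76 dB → 3.8 dB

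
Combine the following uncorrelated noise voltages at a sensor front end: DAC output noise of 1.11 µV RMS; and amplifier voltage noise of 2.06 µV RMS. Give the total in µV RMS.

2.34 µV

Uncorrelated sources add in power (mean-square): V_tot = √(ΣV_i²)
V_tot = √[(1.11×10⁻⁶)² + (2.06×10⁻⁶)²] = 2.34×10⁻⁶ V = 2.34 µV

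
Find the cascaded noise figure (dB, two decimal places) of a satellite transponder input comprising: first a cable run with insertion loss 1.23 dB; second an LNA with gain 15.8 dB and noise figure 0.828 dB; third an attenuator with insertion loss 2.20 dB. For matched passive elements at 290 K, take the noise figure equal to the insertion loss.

2.12 dB

Convert to linear (a loss of L dB is a gain of −L dB): F_i = 10^(NF_i/10), G_i = 10^(G_i,dB/10)
  Stage 1: F_1 = 10^(1.23/10) = 1.327, G_1 = 10^(−1.23/10) = 0.7534
  Stage 2: F_2 = 10^(0.828/10) = 1.210, G_2 = 10^(15.8/10) = 38.02
  Stage 3: F_3 = 10^(2.20/10) = 1.660, G_3 = 10^(−2.20/10) = 0.6026
Friis cascade:
  F = 1.327 + (1.210 − 1)/0.7534 + (1.660 − 1)/28.64 = 1.629
NF = 10 log₁₀(1.629) = 2.12 dB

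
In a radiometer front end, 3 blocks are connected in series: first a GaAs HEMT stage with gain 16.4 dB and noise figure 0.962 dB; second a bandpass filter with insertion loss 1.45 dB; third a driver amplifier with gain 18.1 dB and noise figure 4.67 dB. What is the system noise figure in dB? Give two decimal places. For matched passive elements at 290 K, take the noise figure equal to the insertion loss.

1.20 dB

Convert to linear (a loss of L dB is a gain of −L dB): F_i = 10^(NF_i/10), G_i = 10^(G_i,dB/10)
  Stage 1: F_1 = 10^(0.962/10) = 1.248, G_1 = 10^(16.4/10) = 43.65
  Stage 2: F_2 = 10^(1.45/10) = 1.396, G_2 = 10^(−1.45/10) = 0.7161
  Stage 3: F_3 = 10^(4.67/10) = 2.931, G_3 = 10^(18.1/10) = 64.57
Friis cascade:
  F = 1.248 + (1.396 − 1)/43.65 + (2.931 − 1)/31.26 = 1.319
NF = 10 log₁₀(1.319) = 1.20 dB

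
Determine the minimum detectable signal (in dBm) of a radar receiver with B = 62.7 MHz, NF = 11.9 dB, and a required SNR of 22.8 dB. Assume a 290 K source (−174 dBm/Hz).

Sensitivity = −174 + 10 log₁₀(B) + NF + SNR_min
= −174 + 77.97 + 11.9 + 22.8
= −61.33 dBm → −61.3 dBm

−61.3 dBm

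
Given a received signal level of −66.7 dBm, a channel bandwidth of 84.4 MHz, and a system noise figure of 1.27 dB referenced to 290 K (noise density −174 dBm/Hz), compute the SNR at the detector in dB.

26.8 dB

Noise floor: N = −174 + 10 log₁₀(B) + NF
10 log₁₀(8.44×10⁷) = 79.26 dB
N = −174 + 79.26 + 1.27 = −93.47 dBm
SNR = P_sig − N = −66.7 − (−93.47) = 26.77 dB → 26.8 dB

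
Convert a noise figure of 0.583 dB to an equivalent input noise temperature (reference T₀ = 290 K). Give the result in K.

41.7 K

F = 10^(0.583/10) = 1.14367
T_e = (F − 1)·T₀ = (1.14367 − 1) × 290 = 41.7 K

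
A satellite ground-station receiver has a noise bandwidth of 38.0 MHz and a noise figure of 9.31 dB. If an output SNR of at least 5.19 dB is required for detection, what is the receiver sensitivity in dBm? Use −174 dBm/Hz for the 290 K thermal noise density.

Sensitivity = −174 + 10 log₁₀(B) + NF + SNR_min
= −174 + 75.8 + 9.31 + 5.19
= −83.70 dBm → −83.7 dBm

−83.7 dBm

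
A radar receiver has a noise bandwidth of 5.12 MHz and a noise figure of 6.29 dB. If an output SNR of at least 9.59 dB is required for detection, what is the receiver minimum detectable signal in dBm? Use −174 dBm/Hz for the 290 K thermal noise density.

−91.0 dBm

Sensitivity = −174 + 10 log₁₀(B) + NF + SNR_min
= −174 + 67.09 + 6.29 + 9.59
= −91.03 dBm → −91.0 dBm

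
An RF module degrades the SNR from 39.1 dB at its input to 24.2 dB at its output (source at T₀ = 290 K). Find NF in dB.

NF (dB) = SNR_in(dB) − SNR_out(dB) when the source is at T₀
NF = 39.1 − 24.2 = 14.9 dB

14.9 dB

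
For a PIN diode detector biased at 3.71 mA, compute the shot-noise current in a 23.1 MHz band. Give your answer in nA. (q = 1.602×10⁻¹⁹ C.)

I_n = √(2qI·B)
2qI·B = 2 × 1.602×10⁻¹⁹ × 3.71×10⁻³ × 2.31×10⁷ = 2.75×10⁻¹⁴ A²
I_n = √(2.75×10⁻¹⁴) = 1.66×10⁻⁷ A = 166 nA

166 nA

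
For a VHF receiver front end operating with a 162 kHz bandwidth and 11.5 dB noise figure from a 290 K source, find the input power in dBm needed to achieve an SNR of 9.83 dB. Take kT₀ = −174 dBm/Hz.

Sensitivity = −174 + 10 log₁₀(B) + NF + SNR_min
= −174 + 52.1 + 11.5 + 9.83
= −100.57 dBm → −100.6 dBm

−100.6 dBm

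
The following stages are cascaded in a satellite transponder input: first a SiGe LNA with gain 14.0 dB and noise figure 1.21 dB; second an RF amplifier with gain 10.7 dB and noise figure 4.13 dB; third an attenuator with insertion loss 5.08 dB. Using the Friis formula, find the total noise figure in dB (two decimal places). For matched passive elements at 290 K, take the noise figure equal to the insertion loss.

Convert to linear (a loss of L dB is a gain of −L dB): F_i = 10^(NF_i/10), G_i = 10^(G_i,dB/10)
  Stage 1: F_1 = 10^(1.21/10) = 1.321, G_1 = 10^(14.0/10) = 25.12
  Stage 2: F_2 = 10^(4.13/10) = 2.588, G_2 = 10^(10.7/10) = 11.75
  Stage 3: F_3 = 10^(5.08/10) = 3.221, G_3 = 10^(−5.08/10) = 0.3105
Friis cascade:
  F = 1.321 + (2.588 − 1)/25.12 + (3.221 − 1)/295.1 = 1.392
NF = 10 log₁₀(1.392) = 1.44 dB

1.44 dB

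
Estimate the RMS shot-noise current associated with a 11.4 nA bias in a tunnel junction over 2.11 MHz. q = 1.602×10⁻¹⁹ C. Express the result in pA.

87.8 pA

I_n = √(2qI·B)
2qI·B = 2 × 1.602×10⁻¹⁹ × 1.14×10⁻⁸ × 2.11×10⁶ = 7.71×10⁻²¹ A²
I_n = √(7.71×10⁻²¹) = 8.78×10⁻¹¹ A = 87.8 pA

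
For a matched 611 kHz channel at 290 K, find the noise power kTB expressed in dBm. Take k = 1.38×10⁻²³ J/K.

P_n = kTB = 1.38×10⁻²³ × 290 × 6.11×10⁵ = 2.45×10⁻¹⁵ W
In dBm: 10 log₁₀(2.45×10⁻¹⁵ / 10⁻³) = −116.1 dBm

−116.1 dBm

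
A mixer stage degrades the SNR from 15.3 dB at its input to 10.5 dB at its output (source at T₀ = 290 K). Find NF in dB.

NF (dB) = SNR_in(dB) − SNR_out(dB) when the source is at T₀
NF = 15.3 − 10.5 = 4.8 dB

4.8 dB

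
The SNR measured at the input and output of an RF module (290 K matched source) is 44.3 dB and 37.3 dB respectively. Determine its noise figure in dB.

7.0 dB

NF (dB) = SNR_in(dB) − SNR_out(dB) when the source is at T₀
NF = 44.3 − 37.3 = 7.0 dB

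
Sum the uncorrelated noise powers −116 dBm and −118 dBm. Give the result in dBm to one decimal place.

Convert to linear, add, convert back:
P₁ = 2.51×10⁻¹⁵ W, P₂ = 1.58×10⁻¹⁵ W
P_tot = 4.10×10⁻¹⁵ W → 10 log₁₀(P_tot / 10⁻³) = −113.9 dBm

−113.9 dBm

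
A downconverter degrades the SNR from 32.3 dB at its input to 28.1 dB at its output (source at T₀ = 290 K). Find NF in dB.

4.2 dB

NF (dB) = SNR_in(dB) − SNR_out(dB) when the source is at T₀
NF = 32.3 − 28.1 = 4.2 dB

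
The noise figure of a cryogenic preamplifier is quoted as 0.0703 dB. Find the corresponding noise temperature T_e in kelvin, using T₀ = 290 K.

4.73 K

F = 10^(0.0703/10) = 1.01632
T_e = (F − 1)·T₀ = (1.01632 − 1) × 290 = 4.73 K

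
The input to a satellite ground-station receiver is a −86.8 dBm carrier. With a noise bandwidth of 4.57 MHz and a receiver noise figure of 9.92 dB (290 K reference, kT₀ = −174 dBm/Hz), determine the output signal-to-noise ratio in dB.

10.7 dB

Noise floor: N = −174 + 10 log₁₀(B) + NF
10 log₁₀(4.57×10⁶) = 66.6 dB
N = −174 + 66.6 + 9.92 = −97.48 dBm
SNR = P_sig − N = −86.8 − (−97.48) = 10.68 dB → 10.7 dB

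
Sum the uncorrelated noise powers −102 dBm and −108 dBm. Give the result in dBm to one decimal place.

Convert to linear, add, convert back:
P₁ = 6.31×10⁻¹⁴ W, P₂ = 1.58×10⁻¹⁴ W
P_tot = 7.89×10⁻¹⁴ W → 10 log₁₀(P_tot / 10⁻³) = −101.0 dBm

−101.0 dBm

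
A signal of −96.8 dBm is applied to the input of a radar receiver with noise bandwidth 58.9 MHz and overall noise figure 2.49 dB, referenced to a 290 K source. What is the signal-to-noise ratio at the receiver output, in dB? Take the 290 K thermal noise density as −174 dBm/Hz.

−3.0 dB

Noise floor: N = −174 + 10 log₁₀(B) + NF
10 log₁₀(5.89×10⁷) = 77.7 dB
N = −174 + 77.7 + 2.49 = −93.81 dBm
SNR = P_sig − N = −96.8 − (−93.81) = −2.99 dB → −3.0 dB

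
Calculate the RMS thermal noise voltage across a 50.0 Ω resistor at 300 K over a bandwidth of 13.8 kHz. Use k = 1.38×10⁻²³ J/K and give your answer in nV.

V_n = √(4kTRB)
4kTRB = 4 × 1.38×10⁻²³ × 300 × 5.00×10¹ × 1.38×10⁴ = 1.14×10⁻¹⁴ V²
V_n = √(1.14×10⁻¹⁴) = 1.07×10⁻⁷ V = 107 nV

107 nV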